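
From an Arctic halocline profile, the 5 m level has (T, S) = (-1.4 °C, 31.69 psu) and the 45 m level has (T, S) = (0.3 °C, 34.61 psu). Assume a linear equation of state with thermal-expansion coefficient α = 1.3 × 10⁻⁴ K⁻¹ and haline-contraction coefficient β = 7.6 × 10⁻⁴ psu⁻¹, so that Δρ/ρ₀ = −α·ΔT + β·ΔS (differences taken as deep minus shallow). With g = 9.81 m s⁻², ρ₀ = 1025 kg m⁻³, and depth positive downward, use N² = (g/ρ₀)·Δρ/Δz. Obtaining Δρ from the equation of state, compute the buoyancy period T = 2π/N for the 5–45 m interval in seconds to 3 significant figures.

ΔT = +1.7 K, ΔS = +2.92 psu (deep − shallow).
Δρ/ρ₀ = −αΔT + βΔS = -2.21 × 10⁻⁴ + 2.2192 × 10⁻³ = 1.9982 × 10⁻³, so Δρ ≈ 2.048 kg m⁻³.
N² = (g/ρ₀)·Δρ/Δz = g·(Δρ/ρ₀)/Δz = 9.81 × 1.9982 × 10⁻³ / 40 = 4.9006 × 10⁻⁴ s⁻².
N = √(4.9006 × 10⁻⁴) = 0.022137 rad s⁻¹ → T = 2π/N = 283.83 s ≈ 284 s.

284 s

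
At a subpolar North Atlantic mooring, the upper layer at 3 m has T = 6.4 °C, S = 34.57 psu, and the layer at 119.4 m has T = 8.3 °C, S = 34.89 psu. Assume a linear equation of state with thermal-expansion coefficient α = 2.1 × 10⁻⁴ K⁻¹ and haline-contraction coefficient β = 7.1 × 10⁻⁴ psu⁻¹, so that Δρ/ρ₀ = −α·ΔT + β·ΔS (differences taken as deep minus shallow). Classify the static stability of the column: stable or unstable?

ΔT = 8.3 − 6.4 = +1.9 K and ΔS = 34.89 − 34.57 = +0.32 psu (deep − shallow).
−αΔT = -3.99 × 10⁻⁴; βΔS = 2.272 × 10⁻⁴; sum Δρ/ρ₀ = -1.718 × 10⁻⁴.
Δρ/ρ₀ < 0, so Δρ < 0: deeper water is lighter → statically unstable; the column would overturn.

unstable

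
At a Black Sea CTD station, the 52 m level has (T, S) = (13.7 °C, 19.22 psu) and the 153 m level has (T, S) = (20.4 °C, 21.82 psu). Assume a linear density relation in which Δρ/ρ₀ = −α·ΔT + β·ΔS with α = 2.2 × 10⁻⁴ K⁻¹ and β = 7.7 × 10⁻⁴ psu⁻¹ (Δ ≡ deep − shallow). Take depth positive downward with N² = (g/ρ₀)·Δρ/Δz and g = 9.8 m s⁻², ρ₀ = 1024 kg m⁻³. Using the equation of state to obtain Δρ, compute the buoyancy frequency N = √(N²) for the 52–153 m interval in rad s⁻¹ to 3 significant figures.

ΔT = +6.7 K, ΔS = +2.60 psu (deep − shallow).
Δρ/ρ₀ = −αΔT + βΔS = -1.474 × 10⁻³ + 2.002 × 10⁻³ = 5.28 × 10⁻⁴, so Δρ ≈ 0.5407 kg m⁻³.
N² = (g/ρ₀)·Δρ/Δz = g·(Δρ/ρ₀)/Δz = 9.8 × 5.28 × 10⁻⁴ / 101 = 5.1232 × 10⁻⁵ s⁻².
N = √(5.1232 × 10⁻⁵) = 7.1577 × 10⁻³ rad s⁻¹ ≈ 7.16 × 10⁻³ rad s⁻¹.

7.16 × 10⁻³ rad s⁻¹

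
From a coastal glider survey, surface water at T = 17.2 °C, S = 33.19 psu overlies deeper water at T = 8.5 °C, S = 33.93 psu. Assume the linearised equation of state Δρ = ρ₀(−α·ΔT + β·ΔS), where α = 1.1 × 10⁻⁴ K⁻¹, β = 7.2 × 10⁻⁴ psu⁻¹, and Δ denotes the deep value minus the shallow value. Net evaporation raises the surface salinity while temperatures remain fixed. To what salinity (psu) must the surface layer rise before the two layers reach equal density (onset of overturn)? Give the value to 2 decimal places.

Neutral buoyancy requires −α(T_deep − T_surf) + β(S_deep − S_surf′) = 0.
S_surf′ = S_deep − (α/β)·ΔT = 33.93 − (1.1 × 10⁻⁴/7.2 × 10⁻⁴)·(-8.7) = 35.2592 psu.
Increase required: 35.2592 − 33.19 = 2.0692 psu.

35.26 psu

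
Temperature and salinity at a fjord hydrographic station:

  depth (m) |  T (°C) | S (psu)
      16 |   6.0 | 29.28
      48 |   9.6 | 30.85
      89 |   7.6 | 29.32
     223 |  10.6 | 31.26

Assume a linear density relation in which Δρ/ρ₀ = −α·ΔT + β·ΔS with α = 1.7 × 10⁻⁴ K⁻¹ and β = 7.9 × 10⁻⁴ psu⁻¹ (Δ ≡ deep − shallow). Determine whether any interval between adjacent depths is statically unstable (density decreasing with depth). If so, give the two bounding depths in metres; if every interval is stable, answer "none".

48–89 m

Evaluate Δρ/ρ₀ = −αΔT + βΔS across each adjacent pair:
  16–48 m: −αΔT+βΔS = −(1.7 × 10⁻⁴)(+3.6)+(7.9 × 10⁻⁴)(+1.57) = 6.3 × 10⁻⁴ → stable
  48–89 m: −αΔT+βΔS = −(1.7 × 10⁻⁴)(-2.0)+(7.9 × 10⁻⁴)(-1.53) = -8.7 × 10⁻⁴ → UNSTABLE
  89–223 m: −αΔT+βΔS = −(1.7 × 10⁻⁴)(+3.0)+(7.9 × 10⁻⁴)(+1.94) = 1.0 × 10⁻³ → stable
The 48–89 m interval has Δρ < 0: lighter water underlies denser water.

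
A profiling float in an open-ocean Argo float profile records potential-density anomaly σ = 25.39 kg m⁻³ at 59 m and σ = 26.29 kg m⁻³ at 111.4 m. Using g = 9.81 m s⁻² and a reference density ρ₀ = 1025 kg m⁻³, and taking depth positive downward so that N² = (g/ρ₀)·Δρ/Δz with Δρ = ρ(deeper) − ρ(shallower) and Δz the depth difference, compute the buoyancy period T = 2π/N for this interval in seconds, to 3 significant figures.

Δρ = 1026.29 − 1025.39 = 0.90 kg m⁻³ over Δz = 111.4 − 59 = 52.4 m.
N² = (9.81/1025) × (0.90/52.4) = 1.6438 × 10⁻⁴ s⁻².
N = √(1.6438 × 10⁻⁴) = 0.012821 rad s⁻¹, so T = 2π/N = 490.07 s ≈ 490 s.

490 s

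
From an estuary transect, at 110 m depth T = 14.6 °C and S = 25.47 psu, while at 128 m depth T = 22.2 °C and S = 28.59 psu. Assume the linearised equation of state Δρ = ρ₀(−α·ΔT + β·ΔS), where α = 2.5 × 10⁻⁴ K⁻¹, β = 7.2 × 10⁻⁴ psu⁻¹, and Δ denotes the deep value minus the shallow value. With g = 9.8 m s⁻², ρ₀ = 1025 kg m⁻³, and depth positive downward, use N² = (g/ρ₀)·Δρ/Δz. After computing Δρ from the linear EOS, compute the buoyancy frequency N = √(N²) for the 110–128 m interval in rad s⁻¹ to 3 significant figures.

0.0137 rad s⁻¹

ΔT = +7.6 K, ΔS = +3.12 psu (deep − shallow).
Δρ/ρ₀ = −αΔT + βΔS = -1.90 × 10⁻³ + 2.2464 × 10⁻³ = 3.464 × 10⁻⁴, so Δρ ≈ 0.3551 kg m⁻³.
N² = (g/ρ₀)·Δρ/Δz = g·(Δρ/ρ₀)/Δz = 9.8 × 3.464 × 10⁻⁴ / 18 = 1.8860 × 10⁻⁴ s⁻².
N = √(1.8860 × 10⁻⁴) = 0.013733 rad s⁻¹ ≈ 0.0137 rad s⁻¹.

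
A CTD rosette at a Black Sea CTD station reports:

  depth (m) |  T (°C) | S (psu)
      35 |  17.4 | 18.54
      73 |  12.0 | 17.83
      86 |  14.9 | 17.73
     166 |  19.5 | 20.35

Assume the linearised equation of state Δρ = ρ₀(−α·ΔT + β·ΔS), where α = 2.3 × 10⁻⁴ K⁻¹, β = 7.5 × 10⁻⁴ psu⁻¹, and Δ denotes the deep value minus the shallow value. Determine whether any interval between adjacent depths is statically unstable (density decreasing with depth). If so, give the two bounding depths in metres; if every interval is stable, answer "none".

Evaluate Δρ/ρ₀ = −αΔT + βΔS across each adjacent pair:
  35–73 m: −αΔT+βΔS = −(2.3 × 10⁻⁴)(-5.4)+(7.5 × 10⁻⁴)(-0.71) = 7.1 × 10⁻⁴ → stable
  73–86 m: −αΔT+βΔS = −(2.3 × 10⁻⁴)(+2.9)+(7.5 × 10⁻⁴)(-0.10) = -7.4 × 10⁻⁴ → UNSTABLE
  86–166 m: −αΔT+βΔS = −(2.3 × 10⁻⁴)(+4.6)+(7.5 × 10⁻⁴)(+2.62) = 9.1 × 10⁻⁴ → stable
The 73–86 m interval has Δρ < 0: lighter water underlies denser water.

73–86 m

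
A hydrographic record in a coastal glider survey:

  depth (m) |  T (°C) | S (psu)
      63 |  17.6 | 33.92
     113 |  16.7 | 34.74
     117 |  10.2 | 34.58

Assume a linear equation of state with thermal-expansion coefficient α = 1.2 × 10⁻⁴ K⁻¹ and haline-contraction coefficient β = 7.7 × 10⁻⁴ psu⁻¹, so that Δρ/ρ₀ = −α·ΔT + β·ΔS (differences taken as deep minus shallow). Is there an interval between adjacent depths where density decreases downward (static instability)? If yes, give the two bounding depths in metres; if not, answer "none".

none

Evaluate Δρ/ρ₀ = −αΔT + βΔS across each adjacent pair:
  63–113 m: −αΔT+βΔS = −(1.2 × 10⁻⁴)(-0.9)+(7.7 × 10⁻⁴)(+0.82) = 7.4 × 10⁻⁴ → stable
  113–117 m: −αΔT+βΔS = −(1.2 × 10⁻⁴)(-6.5)+(7.7 × 10⁻⁴)(-0.16) = 6.6 × 10⁻⁴ → stable
Every interval has Δρ > 0: the column is stably stratified throughout.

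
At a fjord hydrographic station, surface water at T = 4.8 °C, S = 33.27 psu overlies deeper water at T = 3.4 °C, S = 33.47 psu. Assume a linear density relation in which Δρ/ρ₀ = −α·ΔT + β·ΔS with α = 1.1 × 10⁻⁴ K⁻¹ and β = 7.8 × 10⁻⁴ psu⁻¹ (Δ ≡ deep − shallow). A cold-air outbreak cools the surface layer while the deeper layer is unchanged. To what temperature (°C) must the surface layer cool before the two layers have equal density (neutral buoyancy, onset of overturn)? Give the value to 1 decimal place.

Neutral buoyancy requires Δρ = 0, i.e. −α(T_deep − T_surf′) + β(S_deep − S_surf) = 0.
T_surf′ = T_deep − (β/α)·ΔS = 3.4 − (7.8 × 10⁻⁴/1.1 × 10⁻⁴)·(+0.20) = 1.982 °C.
Cooling required: 4.8 − (1.982) = 2.818 °C.

2.0 °C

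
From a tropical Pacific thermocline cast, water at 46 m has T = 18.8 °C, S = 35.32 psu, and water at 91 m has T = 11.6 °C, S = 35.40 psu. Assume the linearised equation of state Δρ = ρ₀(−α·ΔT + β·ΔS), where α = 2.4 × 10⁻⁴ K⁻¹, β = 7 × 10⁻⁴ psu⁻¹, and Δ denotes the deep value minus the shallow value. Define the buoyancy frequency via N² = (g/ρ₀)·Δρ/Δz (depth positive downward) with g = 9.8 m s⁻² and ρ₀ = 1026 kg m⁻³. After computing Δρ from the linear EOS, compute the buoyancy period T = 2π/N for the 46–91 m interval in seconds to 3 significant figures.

ΔT = -7.2 K, ΔS = +0.08 psu (deep − shallow).
Δρ/ρ₀ = −αΔT + βΔS = 1.728 × 10⁻³ + 5.60 × 10⁻⁵ = 1.784 × 10⁻³, so Δρ ≈ 1.830 kg m⁻³.
N² = (g/ρ₀)·Δρ/Δz = g·(Δρ/ρ₀)/Δz = 9.8 × 1.784 × 10⁻³ / 45 = 3.8852 × 10⁻⁴ s⁻².
N = √(3.8852 × 10⁻⁴) = 0.019711 rad s⁻¹ → T = 2π/N = 318.77 s ≈ 319 s.

319 s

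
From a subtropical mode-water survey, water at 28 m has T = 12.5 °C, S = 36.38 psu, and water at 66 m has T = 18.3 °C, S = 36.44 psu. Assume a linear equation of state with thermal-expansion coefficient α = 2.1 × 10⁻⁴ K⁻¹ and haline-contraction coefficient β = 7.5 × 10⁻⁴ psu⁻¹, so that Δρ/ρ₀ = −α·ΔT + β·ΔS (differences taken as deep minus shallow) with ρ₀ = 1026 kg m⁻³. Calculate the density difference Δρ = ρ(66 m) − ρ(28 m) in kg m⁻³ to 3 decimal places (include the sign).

-1.203 kg m⁻³

ΔT = +5.8 K, ΔS = +0.06 psu (deep − shallow).
Δρ/ρ₀ = −(2.1 × 10⁻⁴)(+5.8) + (7.5 × 10⁻⁴)(+0.06) = -1.173 × 10⁻³.
Δρ = 1026 × (-1.173 × 10⁻³) = -1.203 kg m⁻³.
Negative Δρ: lighter below, statically unstable.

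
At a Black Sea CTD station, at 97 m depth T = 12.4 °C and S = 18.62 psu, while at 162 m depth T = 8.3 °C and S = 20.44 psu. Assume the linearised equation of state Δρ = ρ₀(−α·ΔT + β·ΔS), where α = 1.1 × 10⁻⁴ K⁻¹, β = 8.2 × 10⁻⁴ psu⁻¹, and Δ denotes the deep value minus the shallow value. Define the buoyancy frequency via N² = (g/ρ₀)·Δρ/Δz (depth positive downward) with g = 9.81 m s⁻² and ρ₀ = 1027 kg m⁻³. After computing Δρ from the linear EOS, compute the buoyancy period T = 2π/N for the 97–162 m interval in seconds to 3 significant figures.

ΔT = -4.1 K, ΔS = +1.82 psu (deep − shallow).
Δρ/ρ₀ = −αΔT + βΔS = 4.51 × 10⁻⁴ + 1.4924 × 10⁻³ = 1.9434 × 10⁻³, so Δρ ≈ 1.996 kg m⁻³.
N² = (g/ρ₀)·Δρ/Δz = g·(Δρ/ρ₀)/Δz = 9.81 × 1.9434 × 10⁻³ / 65 = 2.9330 × 10⁻⁴ s⁻².
N = √(2.9330 × 10⁻⁴) = 0.017126 rad s⁻¹ → T = 2π/N = 366.88 s ≈ 367 s.

367 s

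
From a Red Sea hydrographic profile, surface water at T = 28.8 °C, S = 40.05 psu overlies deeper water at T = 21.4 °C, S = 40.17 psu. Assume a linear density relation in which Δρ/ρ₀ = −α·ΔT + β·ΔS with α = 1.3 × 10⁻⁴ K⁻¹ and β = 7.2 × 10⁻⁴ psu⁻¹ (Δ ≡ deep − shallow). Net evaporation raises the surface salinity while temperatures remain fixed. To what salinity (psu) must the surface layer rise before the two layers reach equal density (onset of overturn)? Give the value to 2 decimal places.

41.51 psu

Neutral buoyancy requires −α(T_deep − T_surf) + β(S_deep − S_surf′) = 0.
S_surf′ = S_deep − (α/β)·ΔT = 40.17 − (1.3 × 10⁻⁴/7.2 × 10⁻⁴)·(-7.4) = 41.5061 psu.
Increase required: 41.5061 − 40.05 = 1.4561 psu.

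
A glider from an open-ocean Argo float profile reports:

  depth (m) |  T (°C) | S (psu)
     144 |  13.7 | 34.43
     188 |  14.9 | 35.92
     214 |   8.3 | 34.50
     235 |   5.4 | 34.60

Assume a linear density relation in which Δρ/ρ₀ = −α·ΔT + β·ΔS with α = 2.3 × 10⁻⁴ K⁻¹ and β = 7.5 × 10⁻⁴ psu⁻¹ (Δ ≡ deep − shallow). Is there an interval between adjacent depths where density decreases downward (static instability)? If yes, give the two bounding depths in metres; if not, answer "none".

Evaluate Δρ/ρ₀ = −αΔT + βΔS across each adjacent pair:
  144–188 m: −αΔT+βΔS = −(2.3 × 10⁻⁴)(+1.2)+(7.5 × 10⁻⁴)(+1.49) = 8.4 × 10⁻⁴ → stable
  188–214 m: −αΔT+βΔS = −(2.3 × 10⁻⁴)(-6.6)+(7.5 × 10⁻⁴)(-1.42) = 4.5 × 10⁻⁴ → stable
  214–235 m: −αΔT+βΔS = −(2.3 × 10⁻⁴)(-2.9)+(7.5 × 10⁻⁴)(+0.10) = 7.4 × 10⁻⁴ → stable
Every interval has Δρ > 0: the column is stably stratified throughout.

none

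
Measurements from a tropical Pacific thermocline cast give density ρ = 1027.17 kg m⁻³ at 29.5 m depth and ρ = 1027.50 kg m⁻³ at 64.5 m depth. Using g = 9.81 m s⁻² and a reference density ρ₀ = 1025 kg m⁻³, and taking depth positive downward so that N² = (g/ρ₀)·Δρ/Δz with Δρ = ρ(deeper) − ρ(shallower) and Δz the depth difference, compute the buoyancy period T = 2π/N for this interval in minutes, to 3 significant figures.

Δρ = 1027.50 − 1027.17 = 0.33 kg m⁻³ over Δz = 64.5 − 29.5 = 35 m.
N² = (9.81/1025) × (0.33/35) = 9.0238 × 10⁻⁵ s⁻².
N = √(9.0238 × 10⁻⁵) = 9.4994 × 10⁻³ rad s⁻¹, so T = 2π/N = 661.43 s = 11.024 min ≈ 11.0 min.
N² > 0, so the interval is statically stable.

11.0 min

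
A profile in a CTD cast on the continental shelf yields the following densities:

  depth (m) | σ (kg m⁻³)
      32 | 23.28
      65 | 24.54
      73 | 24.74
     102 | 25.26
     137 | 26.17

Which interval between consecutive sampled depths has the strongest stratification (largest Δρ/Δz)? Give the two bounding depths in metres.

32–65 m

Compute the density gradient over each adjacent pair:
  32–65 m: Δρ/Δz = 1.26/33 = 0.038 kg m⁻⁴
  65–73 m: Δρ/Δz = 0.20/8 = 0.025 kg m⁻⁴
  73–102 m: Δρ/Δz = 0.52/29 = 0.018 kg m⁻⁴
  102–137 m: Δρ/Δz = 0.91/35 = 0.026 kg m⁻⁴
The largest gradient is in the 32–65 m interval — the pycnocline.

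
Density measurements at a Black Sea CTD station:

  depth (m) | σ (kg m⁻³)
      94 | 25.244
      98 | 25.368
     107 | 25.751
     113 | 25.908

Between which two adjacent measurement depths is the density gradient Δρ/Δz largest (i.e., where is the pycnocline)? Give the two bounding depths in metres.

98–107 m

Compute the density gradient over each adjacent pair:
  94–98 m: Δρ/Δz = 0.124/4 = 0.031 kg m⁻⁴
  98–107 m: Δρ/Δz = 0.383/9 = 0.043 kg m⁻⁴
  107–113 m: Δρ/Δz = 0.157/6 = 0.026 kg m⁻⁴
The largest gradient is in the 98–107 m interval — the pycnocline.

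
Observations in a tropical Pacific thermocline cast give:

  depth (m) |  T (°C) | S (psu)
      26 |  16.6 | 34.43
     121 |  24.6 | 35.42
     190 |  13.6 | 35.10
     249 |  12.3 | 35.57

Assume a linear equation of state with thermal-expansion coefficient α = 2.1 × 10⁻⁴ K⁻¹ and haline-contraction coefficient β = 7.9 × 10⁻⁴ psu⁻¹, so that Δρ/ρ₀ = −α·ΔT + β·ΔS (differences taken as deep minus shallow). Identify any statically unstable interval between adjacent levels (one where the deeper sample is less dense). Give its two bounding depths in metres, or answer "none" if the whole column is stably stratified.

Evaluate Δρ/ρ₀ = −αΔT + βΔS across each adjacent pair:
  26–121 m: −αΔT+βΔS = −(2.1 × 10⁻⁴)(+8.0)+(7.9 × 10⁻⁴)(+0.99) = -9.0 × 10⁻⁴ → UNSTABLE
  121–190 m: −αΔT+βΔS = −(2.1 × 10⁻⁴)(-11.0)+(7.9 × 10⁻⁴)(-0.32) = 2.1 × 10⁻³ → stable
  190–249 m: −αΔT+βΔS = −(2.1 × 10⁻⁴)(-1.3)+(7.9 × 10⁻⁴)(+0.47) = 6.4 × 10⁻⁴ → stable
The 26–121 m interval has Δρ < 0: lighter water underlies denser water.

26–121 m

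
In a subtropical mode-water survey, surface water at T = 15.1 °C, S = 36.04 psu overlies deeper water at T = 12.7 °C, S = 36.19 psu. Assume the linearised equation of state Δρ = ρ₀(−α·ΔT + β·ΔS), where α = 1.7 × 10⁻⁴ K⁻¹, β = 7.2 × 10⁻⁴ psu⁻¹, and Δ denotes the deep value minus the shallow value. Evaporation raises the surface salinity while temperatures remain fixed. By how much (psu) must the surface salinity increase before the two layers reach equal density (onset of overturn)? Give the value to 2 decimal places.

0.72 psu

Neutral buoyancy requires −α(T_deep − T_surf) + β(S_deep − S_surf′) = 0.
S_surf′ = S_deep − (α/β)·ΔT = 36.19 − (1.7 × 10⁻⁴/7.2 × 10⁻⁴)·(-2.4) = 36.7567 psu.
Increase required: 36.7567 − 36.04 = 0.7167 psu.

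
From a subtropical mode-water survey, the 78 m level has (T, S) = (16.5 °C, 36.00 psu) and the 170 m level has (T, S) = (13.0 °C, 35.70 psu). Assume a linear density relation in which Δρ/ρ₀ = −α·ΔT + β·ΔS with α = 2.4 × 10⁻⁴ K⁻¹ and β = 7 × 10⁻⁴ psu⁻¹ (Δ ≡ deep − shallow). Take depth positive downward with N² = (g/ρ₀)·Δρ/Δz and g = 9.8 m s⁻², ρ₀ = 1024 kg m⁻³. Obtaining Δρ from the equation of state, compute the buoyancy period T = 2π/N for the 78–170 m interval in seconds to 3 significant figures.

ΔT = -3.5 K, ΔS = -0.30 psu (deep − shallow).
Δρ/ρ₀ = −αΔT + βΔS = 8.40 × 10⁻⁴ − 2.10 × 10⁻⁴ = 6.30 × 10⁻⁴, so Δρ ≈ 0.6451 kg m⁻³.
N² = (g/ρ₀)·Δρ/Δz = g·(Δρ/ρ₀)/Δz = 9.8 × 6.30 × 10⁻⁴ / 92 = 6.7109 × 10⁻⁵ s⁻².
N = √(6.7109 × 10⁻⁵) = 8.1920 × 10⁻³ rad s⁻¹ → T = 2π/N = 766.99 s ≈ 767 s.

767 s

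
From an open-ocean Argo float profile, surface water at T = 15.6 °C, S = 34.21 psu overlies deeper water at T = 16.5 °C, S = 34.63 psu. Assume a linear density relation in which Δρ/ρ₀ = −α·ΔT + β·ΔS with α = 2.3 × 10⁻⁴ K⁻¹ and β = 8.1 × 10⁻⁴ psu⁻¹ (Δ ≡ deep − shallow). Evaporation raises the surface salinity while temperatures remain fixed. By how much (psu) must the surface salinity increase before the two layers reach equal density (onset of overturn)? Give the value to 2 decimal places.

0.16 psu

Neutral buoyancy requires −α(T_deep − T_surf) + β(S_deep − S_surf′) = 0.
S_surf′ = S_deep − (α/β)·ΔT = 34.63 − (2.3 × 10⁻⁴/8.1 × 10⁻⁴)·(+0.9) = 34.3744 psu.
Increase required: 34.3744 − 34.21 = 0.1644 psu.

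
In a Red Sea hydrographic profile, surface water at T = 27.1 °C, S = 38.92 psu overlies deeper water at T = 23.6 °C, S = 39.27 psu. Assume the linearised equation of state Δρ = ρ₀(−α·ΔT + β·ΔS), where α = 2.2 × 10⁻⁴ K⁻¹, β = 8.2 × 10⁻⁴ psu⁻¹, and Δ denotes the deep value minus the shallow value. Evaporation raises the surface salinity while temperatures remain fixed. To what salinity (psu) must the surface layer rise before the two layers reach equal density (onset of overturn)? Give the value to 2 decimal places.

40.21 psu

Neutral buoyancy requires −α(T_deep − T_surf) + β(S_deep − S_surf′) = 0.
S_surf′ = S_deep − (α/β)·ΔT = 39.27 − (2.2 × 10⁻⁴/8.2 × 10⁻⁴)·(-3.5) = 40.2090 psu.
Increase required: 40.2090 − 38.92 = 1.2890 psu.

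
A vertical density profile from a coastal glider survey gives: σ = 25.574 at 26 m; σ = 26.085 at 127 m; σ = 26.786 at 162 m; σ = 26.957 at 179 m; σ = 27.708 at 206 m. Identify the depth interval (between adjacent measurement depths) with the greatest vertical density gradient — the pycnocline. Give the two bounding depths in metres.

Compute the density gradient over each adjacent pair:
  26–127 m: Δρ/Δz = 0.511/101 = 5.1 × 10⁻³ kg m⁻⁴
  127–162 m: Δρ/Δz = 0.701/35 = 0.020 kg m⁻⁴
  162–179 m: Δρ/Δz = 0.171/17 = 0.010 kg m⁻⁴
  179–206 m: Δρ/Δz = 0.751/27 = 0.028 kg m⁻⁴
The largest gradient is in the 179–206 m interval — the pycnocline.

179–206 m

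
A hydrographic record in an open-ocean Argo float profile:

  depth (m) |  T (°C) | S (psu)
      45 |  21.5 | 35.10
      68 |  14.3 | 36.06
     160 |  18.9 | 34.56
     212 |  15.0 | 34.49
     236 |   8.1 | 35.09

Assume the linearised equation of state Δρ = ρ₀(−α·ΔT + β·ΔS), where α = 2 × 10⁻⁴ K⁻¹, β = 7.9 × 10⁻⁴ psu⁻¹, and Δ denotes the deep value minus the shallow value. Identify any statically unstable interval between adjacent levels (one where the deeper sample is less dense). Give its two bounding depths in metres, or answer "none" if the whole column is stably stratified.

68–160 m

Evaluate Δρ/ρ₀ = −αΔT + βΔS across each adjacent pair:
  45–68 m: −αΔT+βΔS = −(2 × 10⁻⁴)(-7.2)+(7.9 × 10⁻⁴)(+0.96) = 2.2 × 10⁻³ → stable
  68–160 m: −αΔT+βΔS = −(2 × 10⁻⁴)(+4.6)+(7.9 × 10⁻⁴)(-1.50) = -2.1 × 10⁻³ → UNSTABLE
  160–212 m: −αΔT+βΔS = −(2 × 10⁻⁴)(-3.9)+(7.9 × 10⁻⁴)(-0.07) = 7.2 × 10⁻⁴ → stable
  212–236 m: −αΔT+βΔS = −(2 × 10⁻⁴)(-6.9)+(7.9 × 10⁻⁴)(+0.60) = 1.9 × 10⁻³ → stable
The 68–160 m interval has Δρ < 0: lighter water underlies denser water.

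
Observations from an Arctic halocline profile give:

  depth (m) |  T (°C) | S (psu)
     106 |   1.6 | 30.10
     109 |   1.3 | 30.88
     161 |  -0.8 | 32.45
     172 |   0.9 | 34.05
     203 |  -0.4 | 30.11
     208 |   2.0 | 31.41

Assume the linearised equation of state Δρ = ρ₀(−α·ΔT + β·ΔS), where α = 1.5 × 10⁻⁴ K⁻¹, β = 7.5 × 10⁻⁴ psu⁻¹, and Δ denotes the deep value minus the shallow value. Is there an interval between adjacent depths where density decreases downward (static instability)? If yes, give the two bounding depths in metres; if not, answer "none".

172–203 m

Evaluate Δρ/ρ₀ = −αΔT + βΔS across each adjacent pair:
  106–109 m: −αΔT+βΔS = −(1.5 × 10⁻⁴)(-0.3)+(7.5 × 10⁻⁴)(+0.78) = 6.3 × 10⁻⁴ → stable
  109–161 m: −αΔT+βΔS = −(1.5 × 10⁻⁴)(-2.1)+(7.5 × 10⁻⁴)(+1.57) = 1.5 × 10⁻³ → stable
  161–172 m: −αΔT+βΔS = −(1.5 × 10⁻⁴)(+1.7)+(7.5 × 10⁻⁴)(+1.60) = 9.5 × 10⁻⁴ → stable
  172–203 m: −αΔT+βΔS = −(1.5 × 10⁻⁴)(-1.3)+(7.5 × 10⁻⁴)(-3.94) = -2.8 × 10⁻³ → UNSTABLE
  203–208 m: −αΔT+βΔS = −(1.5 × 10⁻⁴)(+2.4)+(7.5 × 10⁻⁴)(+1.30) = 6.2 × 10⁻⁴ → stable
The 172–203 m interval has Δρ < 0: lighter water underlies denser water.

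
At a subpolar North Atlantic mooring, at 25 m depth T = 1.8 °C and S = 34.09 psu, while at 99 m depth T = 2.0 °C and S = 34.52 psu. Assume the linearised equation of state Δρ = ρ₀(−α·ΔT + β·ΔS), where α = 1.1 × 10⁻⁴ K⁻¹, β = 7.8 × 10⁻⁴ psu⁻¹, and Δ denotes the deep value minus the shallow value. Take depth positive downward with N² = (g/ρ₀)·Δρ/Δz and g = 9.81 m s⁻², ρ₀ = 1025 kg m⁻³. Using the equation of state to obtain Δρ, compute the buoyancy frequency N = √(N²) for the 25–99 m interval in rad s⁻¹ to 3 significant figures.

ΔT = +0.2 K, ΔS = +0.43 psu (deep − shallow).
Δρ/ρ₀ = −αΔT + βΔS = -2.20 × 10⁻⁵ + 3.354 × 10⁻⁴ = 3.134 × 10⁻⁴, so Δρ ≈ 0.3212 kg m⁻³.
N² = (g/ρ₀)·Δρ/Δz = g·(Δρ/ρ₀)/Δz = 9.81 × 3.134 × 10⁻⁴ / 74 = 4.1547 × 10⁻⁵ s⁻².
N = √(4.1547 × 10⁻⁵) = 6.4457 × 10⁻³ rad s⁻¹ ≈ 6.45 × 10⁻³ rad s⁻¹.

6.45 × 10⁻³ rad s⁻¹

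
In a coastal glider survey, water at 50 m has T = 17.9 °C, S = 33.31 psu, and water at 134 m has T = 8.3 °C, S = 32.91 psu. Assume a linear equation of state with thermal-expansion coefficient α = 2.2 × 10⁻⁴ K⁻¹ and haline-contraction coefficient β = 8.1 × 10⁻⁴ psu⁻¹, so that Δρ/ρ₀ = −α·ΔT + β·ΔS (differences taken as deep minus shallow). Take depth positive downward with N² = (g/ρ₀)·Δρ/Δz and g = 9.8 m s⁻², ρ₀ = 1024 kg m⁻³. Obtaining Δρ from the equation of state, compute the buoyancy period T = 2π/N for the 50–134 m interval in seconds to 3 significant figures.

ΔT = -9.6 K, ΔS = -0.40 psu (deep − shallow).
Δρ/ρ₀ = −αΔT + βΔS = 2.112 × 10⁻³ − 3.24 × 10⁻⁴ = 1.788 × 10⁻³, so Δρ ≈ 1.831 kg m⁻³.
N² = (g/ρ₀)·Δρ/Δz = g·(Δρ/ρ₀)/Δz = 9.8 × 1.788 × 10⁻³ / 84 = 2.0860 × 10⁻⁴ s⁻².
N = √(2.0860 × 10⁻⁴) = 0.014443 rad s⁻¹ → T = 2π/N = 435.03 s ≈ 435 s.

435 s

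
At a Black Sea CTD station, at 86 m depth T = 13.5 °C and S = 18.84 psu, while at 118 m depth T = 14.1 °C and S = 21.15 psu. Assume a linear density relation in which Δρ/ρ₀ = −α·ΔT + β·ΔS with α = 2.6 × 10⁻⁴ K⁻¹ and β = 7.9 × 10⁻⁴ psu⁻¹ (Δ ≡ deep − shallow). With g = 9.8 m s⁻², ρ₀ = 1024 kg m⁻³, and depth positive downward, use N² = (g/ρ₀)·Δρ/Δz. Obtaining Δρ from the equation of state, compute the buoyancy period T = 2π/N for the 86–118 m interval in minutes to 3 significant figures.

ΔT = +0.6 K, ΔS = +2.31 psu (deep − shallow).
Δρ/ρ₀ = −αΔT + βΔS = -1.56 × 10⁻⁴ + 1.8249 × 10⁻³ = 1.6689 × 10⁻³, so Δρ ≈ 1.709 kg m⁻³.
N² = (g/ρ₀)·Δρ/Δz = g·(Δρ/ρ₀)/Δz = 9.8 × 1.6689 × 10⁻³ / 32 = 5.1110 × 10⁻⁴ s⁻².
N = √(5.1110 × 10⁻⁴) = 0.022608 rad s⁻¹ → T = 2π/N = 277.92 s = 4.6320 min ≈ 4.63 min.

4.63 min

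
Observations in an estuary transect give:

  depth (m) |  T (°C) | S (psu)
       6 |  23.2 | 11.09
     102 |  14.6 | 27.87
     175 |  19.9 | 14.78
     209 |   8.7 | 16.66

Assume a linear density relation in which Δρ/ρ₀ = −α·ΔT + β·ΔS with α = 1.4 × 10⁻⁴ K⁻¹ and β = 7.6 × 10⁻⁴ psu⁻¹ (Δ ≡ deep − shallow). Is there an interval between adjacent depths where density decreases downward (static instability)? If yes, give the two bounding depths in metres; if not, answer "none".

Evaluate Δρ/ρ₀ = −αΔT + βΔS across each adjacent pair:
  6–102 m: −αΔT+βΔS = −(1.4 × 10⁻⁴)(-8.6)+(7.6 × 10⁻⁴)(+16.78) = 0.014 → stable
  102–175 m: −αΔT+βΔS = −(1.4 × 10⁻⁴)(+5.3)+(7.6 × 10⁻⁴)(-13.09) = -0.011 → UNSTABLE
  175–209 m: −αΔT+βΔS = −(1.4 × 10⁻⁴)(-11.2)+(7.6 × 10⁻⁴)(+1.88) = 3.0 × 10⁻³ → stable
The 102–175 m interval has Δρ < 0: lighter water underlies denser water.

102–175 m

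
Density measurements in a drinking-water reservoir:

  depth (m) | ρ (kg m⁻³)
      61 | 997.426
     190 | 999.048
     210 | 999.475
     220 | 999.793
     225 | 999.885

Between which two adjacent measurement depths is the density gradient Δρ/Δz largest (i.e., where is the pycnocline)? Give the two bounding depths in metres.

Compute the density gradient over each adjacent pair:
  61–190 m: Δρ/Δz = 1.622/129 = 0.013 kg m⁻⁴
  190–210 m: Δρ/Δz = 0.427/20 = 0.021 kg m⁻⁴
  210–220 m: Δρ/Δz = 0.318/10 = 0.032 kg m⁻⁴
  220–225 m: Δρ/Δz = 0.092/5 = 0.018 kg m⁻⁴
The largest gradient is in the 210–220 m interval — the pycnocline.

210–220 m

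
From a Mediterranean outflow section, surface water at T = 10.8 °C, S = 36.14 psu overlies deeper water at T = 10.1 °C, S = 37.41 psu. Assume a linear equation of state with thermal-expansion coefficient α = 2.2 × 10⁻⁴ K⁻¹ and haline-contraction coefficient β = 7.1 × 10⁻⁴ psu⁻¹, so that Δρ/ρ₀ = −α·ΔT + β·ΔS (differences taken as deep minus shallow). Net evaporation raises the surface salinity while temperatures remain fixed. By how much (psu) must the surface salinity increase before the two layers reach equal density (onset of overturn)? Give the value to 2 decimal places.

1.49 psu

Neutral buoyancy requires −α(T_deep − T_surf) + β(S_deep − S_surf′) = 0.
S_surf′ = S_deep − (α/β)·ΔT = 37.41 − (2.2 × 10⁻⁴/7.1 × 10⁻⁴)·(-0.7) = 37.6269 psu.
Increase required: 37.6269 − 36.14 = 1.4869 psu.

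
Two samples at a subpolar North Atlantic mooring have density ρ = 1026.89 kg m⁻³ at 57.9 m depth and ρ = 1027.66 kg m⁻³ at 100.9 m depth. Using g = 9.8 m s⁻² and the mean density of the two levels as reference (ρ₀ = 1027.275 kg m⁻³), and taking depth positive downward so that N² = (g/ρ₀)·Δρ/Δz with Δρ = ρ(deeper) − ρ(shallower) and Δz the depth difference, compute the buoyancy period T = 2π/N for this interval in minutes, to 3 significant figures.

8.01 min

Δρ = 1027.66 − 1026.89 = 0.77 kg m⁻³ over Δz = 100.9 − 57.9 = 43 m.
N² = (9.8/1027.275) × (0.77/43) = 1.7083 × 10⁻⁴ s⁻².
N = √(1.7083 × 10⁻⁴) = 0.013070 rad s⁻¹, so T = 2π/N = 480.73 s = 8.0122 min ≈ 8.01 min.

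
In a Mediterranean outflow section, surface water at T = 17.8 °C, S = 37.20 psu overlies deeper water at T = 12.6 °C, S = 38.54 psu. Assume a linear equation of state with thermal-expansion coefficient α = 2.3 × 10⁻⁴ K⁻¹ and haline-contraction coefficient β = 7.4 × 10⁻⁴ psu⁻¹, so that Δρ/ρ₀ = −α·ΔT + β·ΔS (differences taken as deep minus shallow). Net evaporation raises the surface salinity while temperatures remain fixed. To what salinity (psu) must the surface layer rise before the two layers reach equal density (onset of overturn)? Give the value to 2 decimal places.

Neutral buoyancy requires −α(T_deep − T_surf) + β(S_deep − S_surf′) = 0.
S_surf′ = S_deep − (α/β)·ΔT = 38.54 − (2.3 × 10⁻⁴/7.4 × 10⁻⁴)·(-5.2) = 40.1562 psu.
Increase required: 40.1562 − 37.20 = 2.9562 psu.

40.16 psu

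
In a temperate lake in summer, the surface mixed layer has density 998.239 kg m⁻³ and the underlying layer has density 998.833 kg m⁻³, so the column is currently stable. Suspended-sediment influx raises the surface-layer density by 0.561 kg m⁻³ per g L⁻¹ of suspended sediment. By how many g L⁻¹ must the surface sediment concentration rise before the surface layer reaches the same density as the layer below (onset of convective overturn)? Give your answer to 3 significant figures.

Density deficit of the surface layer: 998.833 − 998.239 = 0.594 kg m⁻³.
Required change = 0.594 / 0.561 = 1.06 g L⁻¹.

1.06 g L⁻¹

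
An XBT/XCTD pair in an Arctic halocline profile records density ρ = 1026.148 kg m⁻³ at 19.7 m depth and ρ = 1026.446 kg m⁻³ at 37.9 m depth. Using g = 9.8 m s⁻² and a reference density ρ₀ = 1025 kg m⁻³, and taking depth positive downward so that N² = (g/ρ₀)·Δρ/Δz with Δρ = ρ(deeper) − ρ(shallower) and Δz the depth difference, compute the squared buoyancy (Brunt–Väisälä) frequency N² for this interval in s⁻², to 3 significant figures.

1.57 × 10⁻⁴ s⁻²

Δρ = 1026.446 − 1026.148 = 0.298 kg m⁻³ over Δz = 37.9 − 19.7 = 18.2 m.
N² = (9.8/1025) × (0.298/18.2) = 1.5655 × 10⁻⁴ s⁻² ≈ 1.57 × 10⁻⁴ s⁻².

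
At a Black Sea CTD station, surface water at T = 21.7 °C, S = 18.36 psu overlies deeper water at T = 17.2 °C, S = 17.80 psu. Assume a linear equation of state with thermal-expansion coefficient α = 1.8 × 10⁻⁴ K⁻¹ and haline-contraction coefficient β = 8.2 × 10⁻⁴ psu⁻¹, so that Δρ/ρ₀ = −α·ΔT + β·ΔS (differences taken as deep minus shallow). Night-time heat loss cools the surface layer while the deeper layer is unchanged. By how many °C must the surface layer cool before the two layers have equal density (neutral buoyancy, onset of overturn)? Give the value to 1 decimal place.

1.9 °C

Neutral buoyancy requires Δρ = 0, i.e. −α(T_deep − T_surf′) + β(S_deep − S_surf) = 0.
T_surf′ = T_deep − (β/α)·ΔS = 17.2 − (8.2 × 10⁻⁴/1.8 × 10⁻⁴)·(-0.56) = 19.751 °C.
Cooling required: 21.7 − (19.751) = 1.949 °C.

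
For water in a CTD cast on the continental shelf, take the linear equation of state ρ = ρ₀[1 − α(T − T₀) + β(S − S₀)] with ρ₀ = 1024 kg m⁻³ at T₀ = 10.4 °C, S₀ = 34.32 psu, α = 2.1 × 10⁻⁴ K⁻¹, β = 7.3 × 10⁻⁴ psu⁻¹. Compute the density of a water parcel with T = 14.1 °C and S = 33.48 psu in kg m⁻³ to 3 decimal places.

T − T₀ = +3.7 K, S − S₀ = -0.84 psu.
Bracket = 1 − α·(+3.7) + β·(-0.84) = 1 + (-1.3902 × 10⁻³) = 0.9986098.
ρ = 1024 × 0.9986098 = 1022.576 kg m⁻³.

1022.576 kg m⁻³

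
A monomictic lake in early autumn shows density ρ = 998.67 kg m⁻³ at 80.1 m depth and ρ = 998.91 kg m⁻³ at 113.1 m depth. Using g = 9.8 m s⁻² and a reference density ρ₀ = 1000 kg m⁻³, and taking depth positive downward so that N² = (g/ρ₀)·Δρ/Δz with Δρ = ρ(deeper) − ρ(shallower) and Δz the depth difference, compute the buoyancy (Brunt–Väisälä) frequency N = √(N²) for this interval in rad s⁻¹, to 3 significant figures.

8.44 × 10⁻³ rad s⁻¹

Δρ = 998.91 − 998.67 = 0.24 kg m⁻³ over Δz = 113.1 − 80.1 = 33 m.
N² = (9.8/1000) × (0.24/33) = 7.1273 × 10⁻⁵ s⁻².
N = √(7.1273 × 10⁻⁵) = 8.4423 × 10⁻³ rad s⁻¹ ≈ 8.44 × 10⁻³ rad s⁻¹.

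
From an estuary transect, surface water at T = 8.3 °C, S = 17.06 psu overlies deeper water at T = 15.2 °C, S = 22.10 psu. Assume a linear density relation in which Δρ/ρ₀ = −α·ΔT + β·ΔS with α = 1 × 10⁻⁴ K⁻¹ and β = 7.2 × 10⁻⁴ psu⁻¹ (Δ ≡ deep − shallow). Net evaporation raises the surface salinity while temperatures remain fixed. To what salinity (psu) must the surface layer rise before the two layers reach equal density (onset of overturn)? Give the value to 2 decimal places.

21.14 psu

Neutral buoyancy requires −α(T_deep − T_surf) + β(S_deep − S_surf′) = 0.
S_surf′ = S_deep − (α/β)·ΔT = 22.10 − (1 × 10⁻⁴/7.2 × 10⁻⁴)·(+6.9) = 21.1417 psu.
Increase required: 21.1417 − 17.06 = 4.0817 psu.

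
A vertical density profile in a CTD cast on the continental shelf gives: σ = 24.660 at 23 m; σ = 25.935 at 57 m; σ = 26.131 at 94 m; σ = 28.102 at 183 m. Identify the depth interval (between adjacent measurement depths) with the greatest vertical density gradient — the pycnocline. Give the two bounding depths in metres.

Compute the density gradient over each adjacent pair:
  23–57 m: Δρ/Δz = 1.275/34 = 0.037 kg m⁻⁴
  57–94 m: Δρ/Δz = 0.196/37 = 5.3 × 10⁻³ kg m⁻⁴
  94–183 m: Δρ/Δz = 1.971/89 = 0.022 kg m⁻⁴
The largest gradient is in the 23–57 m interval — the pycnocline.

23–57 m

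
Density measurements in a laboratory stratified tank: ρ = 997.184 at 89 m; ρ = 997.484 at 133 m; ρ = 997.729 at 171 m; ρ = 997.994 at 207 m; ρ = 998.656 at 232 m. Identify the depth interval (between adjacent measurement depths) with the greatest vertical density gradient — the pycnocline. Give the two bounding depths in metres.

207–232 m

Compute the density gradient over each adjacent pair:
  89–133 m: Δρ/Δz = 0.300/44 = 6.8 × 10⁻³ kg m⁻⁴
  133–171 m: Δρ/Δz = 0.245/38 = 6.4 × 10⁻³ kg m⁻⁴
  171–207 m: Δρ/Δz = 0.265/36 = 7.4 × 10⁻³ kg m⁻⁴
  207–232 m: Δρ/Δz = 0.662/25 = 0.026 kg m⁻⁴
The largest gradient is in the 207–232 m interval — the pycnocline.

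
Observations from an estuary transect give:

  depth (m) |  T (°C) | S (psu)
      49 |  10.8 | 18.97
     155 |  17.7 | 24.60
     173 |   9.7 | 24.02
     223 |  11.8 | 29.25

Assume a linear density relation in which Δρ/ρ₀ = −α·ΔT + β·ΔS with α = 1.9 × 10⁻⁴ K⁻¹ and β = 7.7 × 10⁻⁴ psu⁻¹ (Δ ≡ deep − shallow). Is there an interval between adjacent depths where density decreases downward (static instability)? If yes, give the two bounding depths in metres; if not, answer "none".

Evaluate Δρ/ρ₀ = −αΔT + βΔS across each adjacent pair:
  49–155 m: −αΔT+βΔS = −(1.9 × 10⁻⁴)(+6.9)+(7.7 × 10⁻⁴)(+5.63) = 3.0 × 10⁻³ → stable
  155–173 m: −αΔT+βΔS = −(1.9 × 10⁻⁴)(-8.0)+(7.7 × 10⁻⁴)(-0.58) = 1.1 × 10⁻³ → stable
  173–223 m: −αΔT+βΔS = −(1.9 × 10⁻⁴)(+2.1)+(7.7 × 10⁻⁴)(+5.23) = 3.6 × 10⁻³ → stable
Every interval has Δρ > 0: the column is stably stratified throughout.

none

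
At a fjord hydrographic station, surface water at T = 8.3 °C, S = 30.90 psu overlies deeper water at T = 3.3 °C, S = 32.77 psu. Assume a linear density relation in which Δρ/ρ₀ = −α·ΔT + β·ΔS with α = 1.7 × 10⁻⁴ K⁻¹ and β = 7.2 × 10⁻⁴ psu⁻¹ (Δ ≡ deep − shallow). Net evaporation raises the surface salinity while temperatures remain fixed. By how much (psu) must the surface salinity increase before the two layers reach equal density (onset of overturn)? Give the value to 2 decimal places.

Neutral buoyancy requires −α(T_deep − T_surf) + β(S_deep − S_surf′) = 0.
S_surf′ = S_deep − (α/β)·ΔT = 32.77 − (1.7 × 10⁻⁴/7.2 × 10⁻⁴)·(-5.0) = 33.9506 psu.
Increase required: 33.9506 − 30.90 = 3.0506 psu.

3.05 psu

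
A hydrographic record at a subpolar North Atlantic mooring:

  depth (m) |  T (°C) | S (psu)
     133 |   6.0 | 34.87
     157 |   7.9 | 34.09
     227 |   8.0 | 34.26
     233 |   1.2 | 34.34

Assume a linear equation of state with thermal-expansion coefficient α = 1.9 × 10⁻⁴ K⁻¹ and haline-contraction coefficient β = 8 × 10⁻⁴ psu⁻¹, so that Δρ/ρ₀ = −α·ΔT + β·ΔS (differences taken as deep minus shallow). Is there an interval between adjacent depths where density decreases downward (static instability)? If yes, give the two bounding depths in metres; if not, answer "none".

Evaluate Δρ/ρ₀ = −αΔT + βΔS across each adjacent pair:
  133–157 m: −αΔT+βΔS = −(1.9 × 10⁻⁴)(+1.9)+(8 × 10⁻⁴)(-0.78) = -9.9 × 10⁻⁴ → UNSTABLE
  157–227 m: −αΔT+βΔS = −(1.9 × 10⁻⁴)(+0.1)+(8 × 10⁻⁴)(+0.17) = 1.2 × 10⁻⁴ → stable
  227–233 m: −αΔT+βΔS = −(1.9 × 10⁻⁴)(-6.8)+(8 × 10⁻⁴)(+0.08) = 1.4 × 10⁻³ → stable
The 133–157 m interval has Δρ < 0: lighter water underlies denser water.

133–157 m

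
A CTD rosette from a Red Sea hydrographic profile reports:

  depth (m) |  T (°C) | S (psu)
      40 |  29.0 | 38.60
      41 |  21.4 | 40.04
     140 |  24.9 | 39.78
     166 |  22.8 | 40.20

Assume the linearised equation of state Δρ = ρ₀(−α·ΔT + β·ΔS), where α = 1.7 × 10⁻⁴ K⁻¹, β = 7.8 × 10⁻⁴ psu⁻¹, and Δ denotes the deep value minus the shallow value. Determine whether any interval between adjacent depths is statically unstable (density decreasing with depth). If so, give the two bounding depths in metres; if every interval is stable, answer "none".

41–140 m

Evaluate Δρ/ρ₀ = −αΔT + βΔS across each adjacent pair:
  40–41 m: −αΔT+βΔS = −(1.7 × 10⁻⁴)(-7.6)+(7.8 × 10⁻⁴)(+1.44) = 2.4 × 10⁻³ → stable
  41–140 m: −αΔT+βΔS = −(1.7 × 10⁻⁴)(+3.5)+(7.8 × 10⁻⁴)(-0.26) = -8.0 × 10⁻⁴ → UNSTABLE
  140–166 m: −αΔT+βΔS = −(1.7 × 10⁻⁴)(-2.1)+(7.8 × 10⁻⁴)(+0.42) = 6.8 × 10⁻⁴ → stable
The 41–140 m interval has Δρ < 0: lighter water underlies denser water.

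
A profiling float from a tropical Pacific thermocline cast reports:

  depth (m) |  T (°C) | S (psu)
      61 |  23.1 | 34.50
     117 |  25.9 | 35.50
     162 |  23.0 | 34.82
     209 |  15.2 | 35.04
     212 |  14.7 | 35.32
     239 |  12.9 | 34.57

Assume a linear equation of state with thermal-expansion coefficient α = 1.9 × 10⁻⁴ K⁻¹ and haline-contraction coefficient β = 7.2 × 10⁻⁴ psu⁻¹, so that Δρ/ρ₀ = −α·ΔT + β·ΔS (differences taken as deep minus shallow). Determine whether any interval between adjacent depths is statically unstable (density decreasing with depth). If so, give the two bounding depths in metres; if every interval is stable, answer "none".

Evaluate Δρ/ρ₀ = −αΔT + βΔS across each adjacent pair:
  61–117 m: −αΔT+βΔS = −(1.9 × 10⁻⁴)(+2.8)+(7.2 × 10⁻⁴)(+1.00) = 1.9 × 10⁻⁴ → stable
  117–162 m: −αΔT+βΔS = −(1.9 × 10⁻⁴)(-2.9)+(7.2 × 10⁻⁴)(-0.68) = 6.1 × 10⁻⁵ → stable
  162–209 m: −αΔT+βΔS = −(1.9 × 10⁻⁴)(-7.8)+(7.2 × 10⁻⁴)(+0.22) = 1.6 × 10⁻³ → stable
  209–212 m: −αΔT+βΔS = −(1.9 × 10⁻⁴)(-0.5)+(7.2 × 10⁻⁴)(+0.28) = 3.0 × 10⁻⁴ → stable
  212–239 m: −αΔT+βΔS = −(1.9 × 10⁻⁴)(-1.8)+(7.2 × 10⁻⁴)(-0.75) = -2.0 × 10⁻⁴ → UNSTABLE
The 212–239 m interval has Δρ < 0: lighter water underlies denser water.

212–239 m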